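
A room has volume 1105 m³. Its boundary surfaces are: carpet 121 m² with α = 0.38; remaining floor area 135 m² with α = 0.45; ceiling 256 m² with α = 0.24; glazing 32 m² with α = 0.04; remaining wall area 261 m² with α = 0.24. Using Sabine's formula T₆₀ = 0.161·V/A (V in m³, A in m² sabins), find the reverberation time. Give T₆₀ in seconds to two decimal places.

0.77 s

A = Σ Sᵢαᵢ = 121·0.38 + 135·0.45 + 256·0.24 + 32·0.04 + 261·0.24 = 232.09 m².
T₆₀ = 0.161·V/A = 0.161·1105/232.09 = 0.767 s.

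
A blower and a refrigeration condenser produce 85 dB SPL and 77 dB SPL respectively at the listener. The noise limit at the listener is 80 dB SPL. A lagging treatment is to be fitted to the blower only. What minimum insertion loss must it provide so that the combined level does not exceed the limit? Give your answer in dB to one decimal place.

Everything except the blower sums to 10^(77/10) = 5.012e+07 in linear terms, 77.00 dB SPL.
The limit corresponds to 10^(80/10) = 1.000e+08; subtracting the fixed part leaves 4.988e+07 for the blower, i.e. 76.98 dB SPL.
Required insertion loss = 85 − 76.98 = 8.02 dB.

8.0 dB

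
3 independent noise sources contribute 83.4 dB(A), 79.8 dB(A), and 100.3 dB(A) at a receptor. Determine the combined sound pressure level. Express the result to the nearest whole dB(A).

100 dB(A)

Incoherent sources combine by intensity addition: L_total = 10·log₁₀(Σ 10^(L_i/10)).
Σ 10^(L/10) = 10^(83.4/10) + 10^(79.8/10) + 10^(100.3/10) = 1.103e+10.
L_total = 10·log₁₀(1.103e+10) = 100.43 dB(A).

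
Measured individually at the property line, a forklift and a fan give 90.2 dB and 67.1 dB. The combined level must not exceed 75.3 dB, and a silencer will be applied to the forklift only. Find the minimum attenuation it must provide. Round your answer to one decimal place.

The untreated sources together contribute 10^(67.1/10) = 5.129e+06, i.e. 67.10 dB.
To meet 75.3 dB overall, the treated forklift may contribute at most 10^(75.3/10) − 5.129e+06 = 2.876e+07, i.e. 74.59 dB.
So the forklift must be reduced from 90.2 to 74.59 dB: IL = 15.61 dB.

15.6 dB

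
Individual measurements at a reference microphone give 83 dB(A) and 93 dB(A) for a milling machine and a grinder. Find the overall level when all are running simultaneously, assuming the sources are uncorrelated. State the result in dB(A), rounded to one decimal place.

Incoherent sources combine by intensity addition: L_total = 10·log₁₀(Σ 10^(L_i/10)).
Σ 10^(L/10) = 10^(83/10) + 10^(93/10) = 2.195e+09.
L_total = 10·log₁₀(2.195e+09) = 93.41 dB(A).

93.4 dB(A)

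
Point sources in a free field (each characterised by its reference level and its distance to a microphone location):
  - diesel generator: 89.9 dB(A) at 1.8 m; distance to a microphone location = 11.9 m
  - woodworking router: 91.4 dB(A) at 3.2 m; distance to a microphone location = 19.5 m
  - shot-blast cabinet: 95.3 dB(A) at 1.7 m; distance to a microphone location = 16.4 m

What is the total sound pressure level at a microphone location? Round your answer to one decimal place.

Apply inverse-square spreading to bring every level to the receiver, then sum 10^(L/10).
diesel generator: 89.9 − 20·log₁₀(11.9/1.8) = 89.9 − 16.41 = 73.49 dB(A).
woodworking router: 91.4 − 20·log₁₀(19.5/3.2) = 91.4 − 15.70 = 75.70 dB(A).
shot-blast cabinet: 95.3 − 20·log₁₀(16.4/1.7) = 95.3 − 19.69 = 75.61 dB(A).
Σ 10^(L/10) = 9.594e+07 → L_total = 10·log₁₀(9.594e+07) = 79.82 dB(A).

79.8 dB(A)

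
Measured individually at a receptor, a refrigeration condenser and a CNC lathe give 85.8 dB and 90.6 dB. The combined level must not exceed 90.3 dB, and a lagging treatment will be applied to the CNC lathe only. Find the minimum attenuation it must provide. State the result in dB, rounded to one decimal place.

Fixed contribution from the other source: Σ 10^(L/10) = 10^(85.8/10) = 3.802e+08 (85.80 dB).
The limit corresponds to 10^(90.3/10) = 1.072e+09; subtracting the fixed part leaves 6.913e+08 for the CNC lathe, i.e. 88.40 dB.
Required insertion loss = 90.6 − 88.40 = 2.20 dB.

2.2 dB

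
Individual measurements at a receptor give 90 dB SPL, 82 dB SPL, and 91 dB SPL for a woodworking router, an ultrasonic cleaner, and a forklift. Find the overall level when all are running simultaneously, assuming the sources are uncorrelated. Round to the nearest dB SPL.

94 dB SPL

For uncorrelated sources the intensities add, so convert each level to linear form, sum, and take 10·log₁₀ of the total.
Σ 10^(L/10) = 10^(90/10) + 10^(82/10) + 10^(91/10) = 2.417e+09.
L_total = 10·log₁₀(2.417e+09) = 93.83 dB SPL.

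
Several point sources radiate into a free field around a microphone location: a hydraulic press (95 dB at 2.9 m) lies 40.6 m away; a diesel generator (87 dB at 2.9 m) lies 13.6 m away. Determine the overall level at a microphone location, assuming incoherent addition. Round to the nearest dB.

76 dB

Propagate each source to the receiver with L = L_ref − 20·log₁₀(r/r_ref), then add intensities.
hydraulic press: 95 − 20·log₁₀(40.6/2.9) = 95 − 22.92 = 72.08 dB.
diesel generator: 87 − 20·log₁₀(13.6/2.9) = 87 − 13.42 = 73.58 dB.
Σ 10^(L/10) = 3.892e+07 → L_total = 10·log₁₀(3.892e+07) = 75.90 dB.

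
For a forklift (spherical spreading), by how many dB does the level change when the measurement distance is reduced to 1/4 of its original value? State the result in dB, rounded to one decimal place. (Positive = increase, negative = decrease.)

+12.0 dB

A point source loses 6 dB per doubling of distance; generally ΔL = −20·log₁₀(r₂/r₁).
ΔL = −20·log₁₀(0.25) = +12.04 dB.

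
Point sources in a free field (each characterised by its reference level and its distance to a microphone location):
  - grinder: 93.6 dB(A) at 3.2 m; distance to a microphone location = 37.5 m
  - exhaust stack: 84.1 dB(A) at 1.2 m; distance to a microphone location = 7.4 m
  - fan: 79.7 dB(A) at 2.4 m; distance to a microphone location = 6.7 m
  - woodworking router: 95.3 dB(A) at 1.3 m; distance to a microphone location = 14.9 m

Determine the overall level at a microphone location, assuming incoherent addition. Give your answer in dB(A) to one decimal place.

First find each source's level at the receiver (point-source: −20·log₁₀(r/r_ref)), then combine on an intensity basis.
grinder: 93.6 − 20·log₁₀(37.5/3.2) = 93.6 − 21.38 = 72.22 dB(A).
exhaust stack: 84.1 − 20·log₁₀(7.4/1.2) = 84.1 − 15.80 = 68.30 dB(A).
fan: 79.7 − 20·log₁₀(6.7/2.4) = 79.7 − 8.92 = 70.78 dB(A).
woodworking router: 95.3 − 20·log₁₀(14.9/1.3) = 95.3 − 21.18 = 74.12 dB(A).
Σ 10^(L/10) = 6.121e+07 → L_total = 10·log₁₀(6.121e+07) = 77.87 dB(A).

77.9 dB(A)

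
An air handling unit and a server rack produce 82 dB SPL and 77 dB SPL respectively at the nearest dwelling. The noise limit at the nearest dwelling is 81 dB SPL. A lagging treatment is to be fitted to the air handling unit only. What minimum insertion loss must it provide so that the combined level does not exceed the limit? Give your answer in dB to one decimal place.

The untreated sources together contribute 10^(77/10) = 5.012e+07, i.e. 77.00 dB SPL.
To meet 81 dB SPL overall, the treated air handling unit may contribute at most 10^(81/10) − 5.012e+07 = 7.577e+07, i.e. 78.80 dB SPL.
Required insertion loss = 82 − 78.80 = 3.20 dB.

3.2 dB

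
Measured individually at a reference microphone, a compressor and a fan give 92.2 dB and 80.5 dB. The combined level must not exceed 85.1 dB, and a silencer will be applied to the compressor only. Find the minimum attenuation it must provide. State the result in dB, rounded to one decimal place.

Fixed contribution from the other source: Σ 10^(L/10) = 10^(80.5/10) = 1.122e+08 (80.50 dB).
The limit corresponds to 10^(85.1/10) = 3.236e+08; subtracting the fixed part leaves 2.114e+08 for the compressor, i.e. 83.25 dB.
Required insertion loss = 92.2 − 83.25 = 8.95 dB.

8.9 dB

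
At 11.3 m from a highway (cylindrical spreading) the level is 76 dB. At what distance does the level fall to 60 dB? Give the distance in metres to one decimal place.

449.9 m

Line-source spreading drops the level by 10·log₁₀(r₂/r₁); inverting, r₂/r₁ = 10^(ΔL/10).
r₂ = 11.3·10^((76−60)/10) = 11.3·10^(16.0/10) = 449.86 m.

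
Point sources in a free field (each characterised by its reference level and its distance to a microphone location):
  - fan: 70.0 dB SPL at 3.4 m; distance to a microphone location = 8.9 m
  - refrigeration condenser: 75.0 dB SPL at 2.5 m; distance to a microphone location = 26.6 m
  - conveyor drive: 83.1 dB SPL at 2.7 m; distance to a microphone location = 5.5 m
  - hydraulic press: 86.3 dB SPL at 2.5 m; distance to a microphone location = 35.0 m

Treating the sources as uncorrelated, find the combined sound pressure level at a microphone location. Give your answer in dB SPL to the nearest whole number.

Propagate each source to the receiver with L = L_ref − 20·log₁₀(r/r_ref), then add intensities.
fan: 70.0 − 20·log₁₀(8.9/3.4) = 70.0 − 8.36 = 61.64 dB SPL.
refrigeration condenser: 75.0 − 20·log₁₀(26.6/2.5) = 75.0 − 20.54 = 54.46 dB SPL.
conveyor drive: 83.1 − 20·log₁₀(5.5/2.7) = 83.1 − 6.18 = 76.92 dB SPL.
hydraulic press: 86.3 − 20·log₁₀(35.0/2.5) = 86.3 − 22.92 = 63.38 dB SPL.
Σ 10^(L/10) = 5.312e+07 → L_total = 10·log₁₀(5.312e+07) = 77.25 dB SPL.

77 dB SPL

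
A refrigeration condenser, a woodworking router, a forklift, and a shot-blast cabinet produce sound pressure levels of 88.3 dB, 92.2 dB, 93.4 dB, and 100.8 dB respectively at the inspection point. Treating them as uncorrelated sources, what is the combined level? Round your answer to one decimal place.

102.2 dB

For uncorrelated sources the intensities add, so convert each level to linear form, sum, and take 10·log₁₀ of the total.
Σ 10^(L/10) = 10^(88.3/10) + 10^(92.2/10) + 10^(93.4/10) + 10^(100.8/10) = 1.655e+10.
L_total = 10·log₁₀(1.655e+10) = 102.19 dB.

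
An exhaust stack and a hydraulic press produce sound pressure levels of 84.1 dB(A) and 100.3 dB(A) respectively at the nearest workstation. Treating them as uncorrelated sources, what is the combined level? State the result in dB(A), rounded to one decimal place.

For uncorrelated sources the intensities add, so convert each level to linear form, sum, and take 10·log₁₀ of the total.
Σ 10^(L/10) = 10^(84.1/10) + 10^(100.3/10) = 1.097e+10.
L_total = 10·log₁₀(1.097e+10) = 100.40 dB(A).

100.4 dB(A)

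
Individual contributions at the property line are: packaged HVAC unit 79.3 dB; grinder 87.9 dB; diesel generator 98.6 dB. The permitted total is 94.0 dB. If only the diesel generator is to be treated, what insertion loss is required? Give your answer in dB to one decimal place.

6.0 dB

The untreated sources together contribute 10^(79.3/10) + 10^(87.9/10) = 7.017e+08, i.e. 88.46 dB.
To meet 94.0 dB overall, the treated diesel generator may contribute at most 10^(94.0/10) − 7.017e+08 = 1.810e+09, i.e. 92.58 dB.
Required insertion loss = 98.6 − 92.58 = 6.02 dB.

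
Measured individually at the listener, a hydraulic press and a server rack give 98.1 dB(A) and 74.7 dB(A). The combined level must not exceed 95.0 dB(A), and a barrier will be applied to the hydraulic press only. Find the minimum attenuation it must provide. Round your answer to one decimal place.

3.1 dB

Fixed contribution from the other source: Σ 10^(L/10) = 10^(74.7/10) = 2.951e+07 (74.70 dB(A)).
To meet 95.0 dB(A) overall, the treated hydraulic press may contribute at most 10^(95.0/10) − 2.951e+07 = 3.133e+09, i.e. 94.96 dB(A).
So the hydraulic press must be reduced from 98.1 to 94.96 dB(A): IL = 3.14 dB.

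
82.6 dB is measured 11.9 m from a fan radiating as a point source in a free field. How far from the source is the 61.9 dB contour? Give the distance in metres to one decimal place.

129.0 m

The 20.7 dB drop corresponds to a distance ratio of 10^(20.7/20) for a point source.
r₂ = 11.9·10^((82.6−61.9)/20) = 11.9·10^(20.7/20) = 128.99 m.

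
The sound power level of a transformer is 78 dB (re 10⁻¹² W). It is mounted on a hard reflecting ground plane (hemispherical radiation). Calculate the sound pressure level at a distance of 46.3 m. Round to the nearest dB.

The power spreads over a hemisphere of area 2π·r², so L_p = L_w − 10·log₁₀(2π·r²).
2π·r² = 1.347e+04 m², 10·log₁₀ of that is 41.293 dB.
L_p = 78 − 41.293 = 36.71 dB.

37 dB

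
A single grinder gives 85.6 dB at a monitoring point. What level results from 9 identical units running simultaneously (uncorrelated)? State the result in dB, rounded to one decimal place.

95.1 dB

L_total = L₁ + 10·log₁₀ N for N identical incoherent sources.
L_total = 85.6 + 10·log₁₀(9) = 85.6 + 9.542 = 95.14 dB.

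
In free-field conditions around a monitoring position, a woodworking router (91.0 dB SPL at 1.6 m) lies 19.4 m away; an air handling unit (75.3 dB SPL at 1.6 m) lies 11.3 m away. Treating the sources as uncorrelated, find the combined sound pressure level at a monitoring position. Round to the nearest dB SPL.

Apply inverse-square spreading to bring every level to the receiver, then sum 10^(L/10).
woodworking router: 91.0 − 20·log₁₀(19.4/1.6) = 91.0 − 21.67 = 69.33 dB SPL.
air handling unit: 75.3 − 20·log₁₀(11.3/1.6) = 75.3 − 16.98 = 58.32 dB SPL.
Σ 10^(L/10) = 9.243e+06 → L_total = 10·log₁₀(9.243e+06) = 69.66 dB SPL.

70 dB SPL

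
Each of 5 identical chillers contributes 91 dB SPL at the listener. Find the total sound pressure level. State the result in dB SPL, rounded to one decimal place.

98.0 dB SPL

N identical incoherent sources raise the level by 10·log₁₀ N.
L_total = 91 + 10·log₁₀(5) = 91 + 6.990 = 97.99 dB SPL.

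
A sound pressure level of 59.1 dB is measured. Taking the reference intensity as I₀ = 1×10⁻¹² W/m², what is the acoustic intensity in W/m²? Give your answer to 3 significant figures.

8.13e-07 W/m²

I/I₀ = 10^(59.1/10) = 8.128e+05, so I = 8.128e+05 × 10⁻¹² W/m².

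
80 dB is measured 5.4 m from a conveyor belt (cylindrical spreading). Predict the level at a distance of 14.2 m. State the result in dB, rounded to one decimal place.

75.8 dB

Cylindrical spreading from a line source gives a 10·log₁₀(r₂/r₁) drop.
L₂ = 80 − 10·log₁₀(14.2/5.4) = 80 − 4.199 = 75.80 dB.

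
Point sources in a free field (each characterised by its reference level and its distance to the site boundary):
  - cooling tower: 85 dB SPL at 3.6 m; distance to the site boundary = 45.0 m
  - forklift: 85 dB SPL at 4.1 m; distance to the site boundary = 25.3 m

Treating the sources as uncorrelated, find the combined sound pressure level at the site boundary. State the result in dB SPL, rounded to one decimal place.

70.1 dB SPL

Propagate each source to the receiver with L = L_ref − 20·log₁₀(r/r_ref), then add intensities.
cooling tower: 85 − 20·log₁₀(45.0/3.6) = 85 − 21.94 = 63.06 dB SPL.
forklift: 85 − 20·log₁₀(25.3/4.1) = 85 − 15.81 = 69.19 dB SPL.
Σ 10^(L/10) = 1.033e+07 → L_total = 10·log₁₀(1.033e+07) = 70.14 dB SPL.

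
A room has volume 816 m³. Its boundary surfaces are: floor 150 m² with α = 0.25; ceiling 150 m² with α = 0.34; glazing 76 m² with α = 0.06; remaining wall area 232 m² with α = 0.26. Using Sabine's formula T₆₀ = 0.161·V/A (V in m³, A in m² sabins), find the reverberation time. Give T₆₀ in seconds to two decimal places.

0.86 s

Summing Sᵢαᵢ: 150·0.25 + 150·0.34 + 76·0.06 + 232·0.26 = 153.38 m².
T₆₀ = 0.161 × 816 / 153.38 = 0.857 s.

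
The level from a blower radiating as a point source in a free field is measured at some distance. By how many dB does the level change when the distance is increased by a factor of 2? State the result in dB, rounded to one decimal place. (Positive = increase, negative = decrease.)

-6.0 dB

Point-source spreading: ΔL = −20·log₁₀(r₂/r₁).
ΔL = −20·log₁₀(2) = -6.02 dB.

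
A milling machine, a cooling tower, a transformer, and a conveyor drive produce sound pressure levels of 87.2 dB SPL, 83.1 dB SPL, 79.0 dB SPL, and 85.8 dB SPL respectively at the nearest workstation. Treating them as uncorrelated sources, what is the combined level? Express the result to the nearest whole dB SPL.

91 dB SPL

Incoherent sources combine by intensity addition: L_total = 10·log₁₀(Σ 10^(L_i/10)).
Σ 10^(L/10) = 10^(87.2/10) + 10^(83.1/10) + 10^(79.0/10) + 10^(85.8/10) = 1.189e+09.
L_total = 10·log₁₀(1.189e+09) = 90.75 dB SPL.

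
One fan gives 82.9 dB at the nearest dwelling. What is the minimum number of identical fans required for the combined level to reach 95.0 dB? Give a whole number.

17

The shortfall is 95.0 − 82.9 = 12.1 dB, and N units add 10·log₁₀ N, so need 10·log₁₀ N ≥ 12.1.
N ≥ 10^(12.1/10) = 16.218, so N = 17.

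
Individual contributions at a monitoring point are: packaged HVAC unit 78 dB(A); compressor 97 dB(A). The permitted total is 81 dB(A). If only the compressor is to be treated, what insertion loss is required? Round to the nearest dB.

Everything except the compressor sums to 10^(78/10) = 6.310e+07 in linear terms, 78.00 dB(A).
The limit corresponds to 10^(81/10) = 1.259e+08; subtracting the fixed part leaves 6.280e+07 for the compressor, i.e. 77.98 dB(A).
So the compressor must be reduced from 97 to 77.98 dB(A): IL = 19.02 dB.

19 dB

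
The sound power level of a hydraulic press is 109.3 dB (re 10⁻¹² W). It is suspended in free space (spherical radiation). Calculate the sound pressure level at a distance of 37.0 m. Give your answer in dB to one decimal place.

66.9 dB

The power spreads over a sphere of area 4π·r², so L_p = L_w − 10·log₁₀(4π·r²).
4π·r² = 1.72e+04 m², 10·log₁₀ of that is 42.356 dB.
L_p = 109.3 − 42.356 = 66.94 dB.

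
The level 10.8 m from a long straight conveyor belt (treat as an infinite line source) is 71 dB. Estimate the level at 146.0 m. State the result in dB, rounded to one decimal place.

59.7 dB

Cylindrical spreading from a line source gives a 10·log₁₀(r₂/r₁) drop.
L₂ = 71 − 10·log₁₀(146.0/10.8) = 71 − 11.309 = 59.69 dB.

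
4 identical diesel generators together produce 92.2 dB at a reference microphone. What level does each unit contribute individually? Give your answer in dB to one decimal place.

86.2 dB

4 equal contributions raise the level by 10·log₁₀ 4 = 6.021 dB, so each unit alone gives 92.2 − 6.021.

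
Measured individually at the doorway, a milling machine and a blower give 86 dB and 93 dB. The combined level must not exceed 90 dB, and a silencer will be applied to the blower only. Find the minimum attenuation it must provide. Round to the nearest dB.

5 dB

Fixed contribution from the other source: Σ 10^(L/10) = 10^(86/10) = 3.981e+08 (86.00 dB).
To meet 90 dB overall, the treated blower may contribute at most 10^(90/10) − 3.981e+08 = 6.019e+08, i.e. 87.80 dB.
So the blower must be reduced from 93 to 87.80 dB: IL = 5.20 dB.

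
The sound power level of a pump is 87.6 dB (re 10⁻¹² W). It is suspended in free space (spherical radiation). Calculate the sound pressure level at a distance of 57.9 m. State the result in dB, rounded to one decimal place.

The power spreads over a sphere of area 4π·r², so L_p = L_w − 10·log₁₀(4π·r²).
4π·r² = 4.213e+04 m², 10·log₁₀ of that is 46.246 dB.
L_p = 87.6 − 46.246 = 41.35 dB.

41.4 dB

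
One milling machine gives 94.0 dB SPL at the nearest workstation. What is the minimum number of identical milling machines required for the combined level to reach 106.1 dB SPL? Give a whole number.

N identical sources give L₁ + 10·log₁₀ N, so require 10·log₁₀ N ≥ 106.1 − 94.0 = 12.1 dB.
N ≥ 10^(12.1/10) = 16.218, so N = 17.

17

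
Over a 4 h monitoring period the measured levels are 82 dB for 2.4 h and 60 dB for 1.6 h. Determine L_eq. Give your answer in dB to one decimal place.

L_eq = 10·log₁₀[(1/T)·Σ tᵢ·10^(Lᵢ/10)] with T = 4 h.
Σ tᵢ·10^(Lᵢ/10) = 2.4·10^(82/10) + 1.6·10^(60/10) = 3.820e+08.
L_eq = 10·log₁₀(3.820e+08/4) = 79.80 dB.

79.8 dB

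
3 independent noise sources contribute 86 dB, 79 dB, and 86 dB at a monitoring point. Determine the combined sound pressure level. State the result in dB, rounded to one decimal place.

Incoherent sources combine by intensity addition: L_total = 10·log₁₀(Σ 10^(L_i/10)).
Σ 10^(L/10) = 10^(86/10) + 10^(79/10) + 10^(86/10) = 8.756e+08.
L_total = 10·log₁₀(8.756e+08) = 89.42 dB.

89.4 dB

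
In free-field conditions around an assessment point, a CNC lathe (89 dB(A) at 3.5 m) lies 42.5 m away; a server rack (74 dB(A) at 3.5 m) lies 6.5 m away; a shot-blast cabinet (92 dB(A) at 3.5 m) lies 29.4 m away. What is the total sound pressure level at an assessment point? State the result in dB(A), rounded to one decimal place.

75.5 dB(A)

First find each source's level at the receiver (point-source: −20·log₁₀(r/r_ref)), then combine on an intensity basis.
CNC lathe: 89 − 20·log₁₀(42.5/3.5) = 89 − 21.69 = 67.31 dB(A).
server rack: 74 − 20·log₁₀(6.5/3.5) = 74 − 5.38 = 68.62 dB(A).
shot-blast cabinet: 92 − 20·log₁₀(29.4/3.5) = 92 − 18.49 = 73.51 dB(A).
Σ 10^(L/10) = 3.513e+07 → L_total = 10·log₁₀(3.513e+07) = 75.46 dB(A).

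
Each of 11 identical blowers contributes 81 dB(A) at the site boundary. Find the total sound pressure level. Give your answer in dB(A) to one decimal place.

91.4 dB(A)

L_total = L₁ + 10·log₁₀ N for N identical incoherent sources.
L_total = 81 + 10·log₁₀(11) = 81 + 10.414 = 91.41 dB(A).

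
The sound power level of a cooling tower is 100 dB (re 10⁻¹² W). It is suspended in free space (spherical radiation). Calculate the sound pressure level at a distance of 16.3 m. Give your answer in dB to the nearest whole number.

65 dB

The power spreads over a sphere of area 4π·r², so L_p = L_w − 10·log₁₀(4π·r²).
4π·r² = 3339 m², 10·log₁₀ of that is 35.236 dB.
L_p = 100 − 35.236 = 64.76 dB.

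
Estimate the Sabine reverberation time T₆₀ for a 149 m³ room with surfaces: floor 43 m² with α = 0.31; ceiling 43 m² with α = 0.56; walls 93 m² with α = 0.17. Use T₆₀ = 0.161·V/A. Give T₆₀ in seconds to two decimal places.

0.45 s

A = Σ Sᵢαᵢ = 43·0.31 + 43·0.56 + 93·0.17 = 53.22 m².
T₆₀ = 0.161 × 149 / 53.22 = 0.451 s.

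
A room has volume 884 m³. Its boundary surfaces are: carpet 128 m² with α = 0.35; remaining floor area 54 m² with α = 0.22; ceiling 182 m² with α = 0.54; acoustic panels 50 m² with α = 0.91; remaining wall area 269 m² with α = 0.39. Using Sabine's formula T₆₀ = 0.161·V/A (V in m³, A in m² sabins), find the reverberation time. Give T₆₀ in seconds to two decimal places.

0.47 s

Summing Sᵢαᵢ: 128·0.35 + 54·0.22 + 182·0.54 + 50·0.91 + 269·0.39 = 305.37 m².
T₆₀ = 0.161 × 884 / 305.37 = 0.466 s.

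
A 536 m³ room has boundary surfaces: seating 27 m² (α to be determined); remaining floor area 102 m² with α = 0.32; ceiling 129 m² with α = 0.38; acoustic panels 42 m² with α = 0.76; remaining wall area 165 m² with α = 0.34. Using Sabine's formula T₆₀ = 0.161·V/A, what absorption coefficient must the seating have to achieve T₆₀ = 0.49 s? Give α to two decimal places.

Required total absorption A = 0.161·536/0.49 = 176.11 m².
Absorption from the other surfaces = 102·0.32 + 129·0.38 + 42·0.76 + 165·0.34 = 169.68 m², so the seating must supply 6.43 m² over 27 m².
α = 6.43/27 = 0.238.

0.24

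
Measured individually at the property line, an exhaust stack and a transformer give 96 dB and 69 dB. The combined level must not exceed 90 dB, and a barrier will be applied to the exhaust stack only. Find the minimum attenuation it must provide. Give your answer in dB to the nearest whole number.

Everything except the exhaust stack sums to 10^(69/10) = 7.943e+06 in linear terms, 69.00 dB.
To meet 90 dB overall, the treated exhaust stack may contribute at most 10^(90/10) − 7.943e+06 = 9.921e+08, i.e. 89.97 dB.
So the exhaust stack must be reduced from 96 to 89.97 dB: IL = 6.03 dB.

6 dB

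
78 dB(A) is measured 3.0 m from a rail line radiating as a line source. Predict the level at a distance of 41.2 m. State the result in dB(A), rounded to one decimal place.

For a line source, L₂ = L₁ − 10·log₁₀(r₂/r₁).
L₂ = 78 − 10·log₁₀(41.2/3.0) = 78 − 11.378 = 66.62 dB(A).

66.6 dB(A)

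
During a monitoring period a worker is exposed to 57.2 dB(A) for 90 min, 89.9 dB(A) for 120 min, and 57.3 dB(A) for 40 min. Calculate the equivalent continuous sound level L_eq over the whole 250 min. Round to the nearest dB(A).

The energy average is taken in the linear domain: L_eq = 10·log₁₀[(Σ tᵢ·10^(Lᵢ/10))/T], T = 250 min.
Σ tᵢ·10^(Lᵢ/10) = 90·10^(57.2/10) + 120·10^(89.9/10) + 40·10^(57.3/10) = 1.173e+11.
L_eq = 10·log₁₀(1.173e+11/250) = 86.71 dB(A).

87 dB(A)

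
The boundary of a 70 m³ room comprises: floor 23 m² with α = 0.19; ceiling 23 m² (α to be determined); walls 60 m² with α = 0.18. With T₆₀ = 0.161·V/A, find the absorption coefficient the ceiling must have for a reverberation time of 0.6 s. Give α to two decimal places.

From T₆₀ = 0.161·V/A, the target T₆₀ = 0.6 s needs A = 0.161·70/0.6 = 18.78 m².
Absorption from the other surfaces = 23·0.19 + 60·0.18 = 15.17 m², so the ceiling must supply 3.61 m² over 23 m².
α = 3.61/23 = 0.157.

0.16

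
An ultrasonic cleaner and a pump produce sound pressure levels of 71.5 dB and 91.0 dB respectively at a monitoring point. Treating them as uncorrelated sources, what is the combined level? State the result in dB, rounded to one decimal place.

91.0 dB

For uncorrelated sources the intensities add, so convert each level to linear form, sum, and take 10·log₁₀ of the total.
Σ 10^(L/10) = 10^(71.5/10) + 10^(91.0/10) = 1.273e+09.
L_total = 10·log₁₀(1.273e+09) = 91.05 dB.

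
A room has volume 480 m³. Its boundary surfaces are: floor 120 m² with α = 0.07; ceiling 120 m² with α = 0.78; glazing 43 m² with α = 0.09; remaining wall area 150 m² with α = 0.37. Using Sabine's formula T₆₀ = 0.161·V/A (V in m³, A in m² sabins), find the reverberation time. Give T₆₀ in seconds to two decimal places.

0.48 s

Total absorption A = 120·0.07 + 120·0.78 + 43·0.09 + 150·0.37 = 161.37 m² sabins.
T₆₀ = 0.161 × 480 / 161.37 = 0.479 s.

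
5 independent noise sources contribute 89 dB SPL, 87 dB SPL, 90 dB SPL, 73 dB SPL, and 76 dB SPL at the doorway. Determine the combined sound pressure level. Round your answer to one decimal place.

93.7 dB SPL

For uncorrelated sources the intensities add, so convert each level to linear form, sum, and take 10·log₁₀ of the total.
Σ 10^(L/10) = 10^(89/10) + 10^(87/10) + 10^(90/10) + 10^(73/10) + 10^(76/10) = 2.355e+09.
L_total = 10·log₁₀(2.355e+09) = 93.72 dB SPL.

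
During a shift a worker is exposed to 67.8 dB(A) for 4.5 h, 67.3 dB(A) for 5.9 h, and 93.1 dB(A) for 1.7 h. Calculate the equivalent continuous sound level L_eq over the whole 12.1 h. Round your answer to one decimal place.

84.6 dB(A)

Weight each interval's intensity by its duration and average over T = 12.1 h:
Σ tᵢ·10^(Lᵢ/10) = 4.5·10^(67.8/10) + 5.9·10^(67.3/10) + 1.7·10^(93.1/10) = 3.530e+09.
L_eq = 10·log₁₀(3.530e+09/12.1) = 84.65 dB(A).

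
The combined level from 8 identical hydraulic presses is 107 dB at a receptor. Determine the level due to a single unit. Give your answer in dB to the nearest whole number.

8 equal contributions raise the level by 10·log₁₀ 8 = 9.031 dB, so each unit alone gives 107 − 9.031.

98 dB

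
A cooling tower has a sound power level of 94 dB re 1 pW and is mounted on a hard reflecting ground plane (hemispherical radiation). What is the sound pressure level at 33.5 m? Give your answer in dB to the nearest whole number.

L_p = L_w − 10·log₁₀(2π·r²) with r = 33.5 m.
2π·r² = 7051 m², 10·log₁₀ of that is 38.483 dB.
L_p = 94 − 38.483 = 55.52 dB.

56 dB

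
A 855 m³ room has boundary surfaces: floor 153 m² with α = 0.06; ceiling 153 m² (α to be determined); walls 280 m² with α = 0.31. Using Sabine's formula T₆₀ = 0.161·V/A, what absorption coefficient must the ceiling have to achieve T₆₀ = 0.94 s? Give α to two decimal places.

0.33

A = 0.161·V/T₆₀ = 0.161·855/0.94 = 146.44 m² sabins.
Absorption from the other surfaces = 153·0.06 + 280·0.31 = 95.98 m², so the ceiling must supply 50.46 m² over 153 m².
α = 50.46/153 = 0.330.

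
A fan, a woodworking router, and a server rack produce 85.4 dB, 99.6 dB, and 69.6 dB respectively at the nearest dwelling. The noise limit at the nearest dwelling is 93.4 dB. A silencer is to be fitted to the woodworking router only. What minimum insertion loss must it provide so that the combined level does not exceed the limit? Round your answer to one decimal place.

The untreated sources together contribute 10^(85.4/10) + 10^(69.6/10) = 3.559e+08, i.e. 85.51 dB.
To meet 93.4 dB overall, the treated woodworking router may contribute at most 10^(93.4/10) − 3.559e+08 = 1.832e+09, i.e. 92.63 dB.
Required insertion loss = 99.6 − 92.63 = 6.97 dB.

7.0 dB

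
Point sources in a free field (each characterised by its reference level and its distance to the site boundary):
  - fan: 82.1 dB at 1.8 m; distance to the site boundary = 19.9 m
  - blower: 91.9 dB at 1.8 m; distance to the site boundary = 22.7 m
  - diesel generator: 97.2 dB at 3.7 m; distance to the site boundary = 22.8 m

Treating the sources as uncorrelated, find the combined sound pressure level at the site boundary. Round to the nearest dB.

Propagate each source to the receiver with L = L_ref − 20·log₁₀(r/r_ref), then add intensities.
fan: 82.1 − 20·log₁₀(19.9/1.8) = 82.1 − 20.87 = 61.23 dB.
blower: 91.9 − 20·log₁₀(22.7/1.8) = 91.9 − 22.02 = 69.88 dB.
diesel generator: 97.2 − 20·log₁₀(22.8/3.7) = 97.2 − 15.79 = 81.41 dB.
Σ 10^(L/10) = 1.493e+08 → L_total = 10·log₁₀(1.493e+08) = 81.74 dB.

82 dB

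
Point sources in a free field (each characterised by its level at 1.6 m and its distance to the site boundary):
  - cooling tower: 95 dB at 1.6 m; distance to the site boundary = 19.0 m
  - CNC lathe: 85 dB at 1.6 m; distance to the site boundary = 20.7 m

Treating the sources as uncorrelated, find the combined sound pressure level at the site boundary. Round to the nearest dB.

74 dB

Propagate each source to the receiver with L = L_ref − 20·log₁₀(r/r_ref), then add intensities.
cooling tower: 95 − 20·log₁₀(19.0/1.6) = 95 − 21.49 = 73.51 dB.
CNC lathe: 85 − 20·log₁₀(20.7/1.6) = 85 − 22.24 = 62.76 dB.
Σ 10^(L/10) = 2.431e+07 → L_total = 10·log₁₀(2.431e+07) = 73.86 dB.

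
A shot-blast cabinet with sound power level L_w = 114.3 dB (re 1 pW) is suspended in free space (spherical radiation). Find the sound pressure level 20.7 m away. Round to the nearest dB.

Free-field spherical radiation: L_p = L_w − 10·log₁₀(4π·r²), r = 20.7 m.
4π·r² = 5385 m², 10·log₁₀ of that is 37.312 dB.
L_p = 114.3 − 37.312 = 76.99 dB.

77 dB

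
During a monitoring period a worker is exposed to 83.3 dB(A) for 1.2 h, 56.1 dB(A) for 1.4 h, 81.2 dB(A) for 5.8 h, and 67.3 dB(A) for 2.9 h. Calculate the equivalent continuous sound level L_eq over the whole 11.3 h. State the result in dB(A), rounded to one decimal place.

79.6 dB(A)

Weight each interval's intensity by its duration and average over T = 11.3 h:
Σ tᵢ·10^(Lᵢ/10) = 1.2·10^(83.3/10) + 1.4·10^(56.1/10) + 5.8·10^(81.2/10) + 2.9·10^(67.3/10) = 1.037e+09.
L_eq = 10·log₁₀(1.037e+09/11.3) = 79.63 dB(A).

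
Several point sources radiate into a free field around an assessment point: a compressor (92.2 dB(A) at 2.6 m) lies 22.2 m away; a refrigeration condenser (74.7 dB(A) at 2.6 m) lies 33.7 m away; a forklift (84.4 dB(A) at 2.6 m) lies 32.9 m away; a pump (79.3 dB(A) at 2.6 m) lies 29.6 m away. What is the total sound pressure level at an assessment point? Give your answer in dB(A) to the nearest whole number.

First find each source's level at the receiver (point-source: −20·log₁₀(r/r_ref)), then combine on an intensity basis.
compressor: 92.2 − 20·log₁₀(22.2/2.6) = 92.2 − 18.63 = 73.57 dB(A).
refrigeration condenser: 74.7 − 20·log₁₀(33.7/2.6) = 74.7 − 22.25 = 52.45 dB(A).
forklift: 84.4 − 20·log₁₀(32.9/2.6) = 84.4 − 22.04 = 62.36 dB(A).
pump: 79.3 − 20·log₁₀(29.6/2.6) = 79.3 − 21.13 = 58.17 dB(A).
Σ 10^(L/10) = 2.532e+07 → L_total = 10·log₁₀(2.532e+07) = 74.03 dB(A).

74 dB(A)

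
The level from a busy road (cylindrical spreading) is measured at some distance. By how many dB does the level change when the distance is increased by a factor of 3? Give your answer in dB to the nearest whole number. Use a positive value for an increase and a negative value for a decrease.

With cylindrical spreading the level changes by −10·log₁₀(r₂/r₁).
ΔL = −10·log₁₀(3) = -4.77 dB.

-5 dB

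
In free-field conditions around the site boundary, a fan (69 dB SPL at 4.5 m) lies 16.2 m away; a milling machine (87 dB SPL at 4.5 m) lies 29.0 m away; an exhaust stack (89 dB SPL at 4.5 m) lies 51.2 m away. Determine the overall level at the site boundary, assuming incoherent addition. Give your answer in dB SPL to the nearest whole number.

73 dB SPL

First find each source's level at the receiver (point-source: −20·log₁₀(r/r_ref)), then combine on an intensity basis.
fan: 69 − 20·log₁₀(16.2/4.5) = 69 − 11.13 = 57.87 dB SPL.
milling machine: 87 − 20·log₁₀(29.0/4.5) = 87 − 16.18 = 70.82 dB SPL.
exhaust stack: 89 − 20·log₁₀(51.2/4.5) = 89 − 21.12 = 67.88 dB SPL.
Σ 10^(L/10) = 1.882e+07 → L_total = 10·log₁₀(1.882e+07) = 72.75 dB SPL.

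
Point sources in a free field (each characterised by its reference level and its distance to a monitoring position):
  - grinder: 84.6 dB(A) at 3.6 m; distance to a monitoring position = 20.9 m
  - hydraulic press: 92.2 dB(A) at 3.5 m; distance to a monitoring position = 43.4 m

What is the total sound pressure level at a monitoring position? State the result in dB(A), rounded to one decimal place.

Apply inverse-square spreading to bring every level to the receiver, then sum 10^(L/10).
grinder: 84.6 − 20·log₁₀(20.9/3.6) = 84.6 − 15.28 = 69.32 dB(A).
hydraulic press: 92.2 − 20·log₁₀(43.4/3.5) = 92.2 − 21.87 = 70.33 dB(A).
Σ 10^(L/10) = 1.935e+07 → L_total = 10·log₁₀(1.935e+07) = 72.87 dB(A).

72.9 dB(A)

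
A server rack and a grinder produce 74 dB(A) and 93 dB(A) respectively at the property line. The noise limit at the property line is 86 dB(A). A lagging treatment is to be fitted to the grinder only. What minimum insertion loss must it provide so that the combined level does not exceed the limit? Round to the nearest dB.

7 dB

The untreated sources together contribute 10^(74/10) = 2.512e+07, i.e. 74.00 dB(A).
To meet 86 dB(A) overall, the treated grinder may contribute at most 10^(86/10) − 2.512e+07 = 3.730e+08, i.e. 85.72 dB(A).
So the grinder must be reduced from 93 to 85.72 dB(A): IL = 7.28 dB.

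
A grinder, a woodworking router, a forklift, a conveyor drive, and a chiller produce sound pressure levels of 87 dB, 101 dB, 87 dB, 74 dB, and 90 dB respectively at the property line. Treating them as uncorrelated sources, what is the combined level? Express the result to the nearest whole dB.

For uncorrelated sources the intensities add, so convert each level to linear form, sum, and take 10·log₁₀ of the total.
Σ 10^(L/10) = 10^(87/10) + 10^(101/10) + 10^(87/10) + 10^(74/10) + 10^(90/10) = 1.462e+10.
L_total = 10·log₁₀(1.462e+10) = 101.65 dB.

102 dB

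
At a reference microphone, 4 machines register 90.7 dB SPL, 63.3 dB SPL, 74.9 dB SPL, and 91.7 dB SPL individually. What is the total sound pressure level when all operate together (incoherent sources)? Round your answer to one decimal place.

94.3 dB SPL

Incoherent sources combine by intensity addition: L_total = 10·log₁₀(Σ 10^(L_i/10)).
Σ 10^(L/10) = 10^(90.7/10) + 10^(63.3/10) + 10^(74.9/10) + 10^(91.7/10) = 2.687e+09.
L_total = 10·log₁₀(2.687e+09) = 94.29 dB SPL.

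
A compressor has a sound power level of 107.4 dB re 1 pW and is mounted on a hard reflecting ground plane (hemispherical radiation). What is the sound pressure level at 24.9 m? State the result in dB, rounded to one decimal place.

The power spreads over a hemisphere of area 2π·r², so L_p = L_w − 10·log₁₀(2π·r²).
2π·r² = 3896 m², 10·log₁₀ of that is 35.906 dB.
L_p = 107.4 − 35.906 = 71.49 dB.

71.5 dB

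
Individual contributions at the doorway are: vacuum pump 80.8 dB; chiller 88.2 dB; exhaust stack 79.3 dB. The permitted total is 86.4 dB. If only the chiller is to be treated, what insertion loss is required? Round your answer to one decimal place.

Fixed contribution from the other sources: Σ 10^(L/10) = 10^(80.8/10) + 10^(79.3/10) = 2.053e+08 (83.12 dB).
To meet 86.4 dB overall, the treated chiller may contribute at most 10^(86.4/10) − 2.053e+08 = 2.312e+08, i.e. 83.64 dB.
So the chiller must be reduced from 88.2 to 83.64 dB: IL = 4.56 dB.

4.6 dB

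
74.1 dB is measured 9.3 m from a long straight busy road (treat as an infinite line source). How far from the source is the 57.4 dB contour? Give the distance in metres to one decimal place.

For a line source L₁ − L₂ = 10·log₁₀(r₂/r₁), so r₂ = r₁·10^((L₁−L₂)/10).
r₂ = 9.3·10^((74.1−57.4)/10) = 9.3·10^(16.7/10) = 434.99 m.

435.0 m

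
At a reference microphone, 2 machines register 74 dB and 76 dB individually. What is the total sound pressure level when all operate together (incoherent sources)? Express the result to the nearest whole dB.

78 dB

For uncorrelated sources the intensities add, so convert each level to linear form, sum, and take 10·log₁₀ of the total.
Σ 10^(L/10) = 10^(74/10) + 10^(76/10) = 6.493e+07.
L_total = 10·log₁₀(6.493e+07) = 78.12 dB.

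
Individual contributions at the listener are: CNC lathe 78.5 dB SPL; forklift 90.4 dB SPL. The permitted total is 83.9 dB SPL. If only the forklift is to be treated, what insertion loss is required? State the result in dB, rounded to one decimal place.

8.0 dB

The untreated sources together contribute 10^(78.5/10) = 7.079e+07, i.e. 78.50 dB SPL.
The limit corresponds to 10^(83.9/10) = 2.455e+08; subtracting the fixed part leaves 1.747e+08 for the forklift, i.e. 82.42 dB SPL.
Required insertion loss = 90.4 − 82.42 = 7.98 dB.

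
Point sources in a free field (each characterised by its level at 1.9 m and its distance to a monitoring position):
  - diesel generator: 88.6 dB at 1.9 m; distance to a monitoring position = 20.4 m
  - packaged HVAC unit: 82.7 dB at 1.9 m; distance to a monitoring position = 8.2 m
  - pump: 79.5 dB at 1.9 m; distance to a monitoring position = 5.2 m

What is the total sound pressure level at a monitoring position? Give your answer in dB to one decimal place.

74.5 dB

First find each source's level at the receiver (point-source: −20·log₁₀(r/r_ref)), then combine on an intensity basis.
diesel generator: 88.6 − 20·log₁₀(20.4/1.9) = 88.6 − 20.62 = 67.98 dB.
packaged HVAC unit: 82.7 − 20·log₁₀(8.2/1.9) = 82.7 − 12.70 = 70.00 dB.
pump: 79.5 − 20·log₁₀(5.2/1.9) = 79.5 − 8.74 = 70.76 dB.
Σ 10^(L/10) = 2.818e+07 → L_total = 10·log₁₀(2.818e+07) = 74.50 dB.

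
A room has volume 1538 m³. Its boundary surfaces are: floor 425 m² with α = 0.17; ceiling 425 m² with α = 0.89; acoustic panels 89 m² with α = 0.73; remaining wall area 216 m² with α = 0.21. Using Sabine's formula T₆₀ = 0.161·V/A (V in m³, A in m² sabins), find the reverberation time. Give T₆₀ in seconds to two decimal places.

0.44 s

Total absorption A = 425·0.17 + 425·0.89 + 89·0.73 + 216·0.21 = 560.83 m² sabins.
T₆₀ = 0.161 × 1538 / 560.83 = 0.442 s.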